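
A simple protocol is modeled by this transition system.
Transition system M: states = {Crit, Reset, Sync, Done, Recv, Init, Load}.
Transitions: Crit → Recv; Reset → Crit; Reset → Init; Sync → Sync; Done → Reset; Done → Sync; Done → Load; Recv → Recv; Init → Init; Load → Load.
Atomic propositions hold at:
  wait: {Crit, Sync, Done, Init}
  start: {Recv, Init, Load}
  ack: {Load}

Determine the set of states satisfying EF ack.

EF ack: least fixpoint, start Z0 = {Load}, add states with some successor in Z. Z1 = {Done, Load}; fixed.
Sat(EF ack) = {Done, Load}

{Done, Load}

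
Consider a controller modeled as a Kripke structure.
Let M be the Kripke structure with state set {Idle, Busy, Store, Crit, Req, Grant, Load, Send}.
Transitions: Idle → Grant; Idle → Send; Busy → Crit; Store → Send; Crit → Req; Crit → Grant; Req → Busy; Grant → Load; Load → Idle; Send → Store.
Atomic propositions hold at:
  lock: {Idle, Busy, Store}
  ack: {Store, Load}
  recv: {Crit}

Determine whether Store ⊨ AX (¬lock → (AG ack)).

No

Sat(¬lock) = {Crit, Req, Grant, Load, Send}
AG ack: greatest fixpoint, start Z0 = {Store, Load}, keep only states in Sat with every successor in Z. Z1 = ∅; fixed.
Sat(AG ack) = ∅
Sat(¬lock → (AG ack)) = {Idle, Busy, Store}
Sat(AX (¬lock → (AG ack))) = {s : every successor in {Idle, Busy, Store}} = {Req, Load, Send}
Store ∉ Sat(AX (¬lock → (AG ack))) = {Req, Load, Send}, so the formula does not hold at Store.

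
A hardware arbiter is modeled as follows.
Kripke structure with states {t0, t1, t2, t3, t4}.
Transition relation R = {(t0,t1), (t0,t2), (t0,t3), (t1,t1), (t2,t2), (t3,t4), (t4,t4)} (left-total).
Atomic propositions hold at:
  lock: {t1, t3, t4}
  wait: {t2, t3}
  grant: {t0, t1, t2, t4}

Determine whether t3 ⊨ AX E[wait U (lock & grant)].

Sat(lock & grant) = {t1, t4}
E[wait U (lock & grant)]: least fixpoint, start Z0 = Sat((lock & grant)) = {t1, t4}, add states in Sat(wait) with some successor in Z. Z1 = {t1, t3, t4}; fixed.
Sat(E[wait U (lock & grant)]) = {t1, t3, t4}
Sat(AX E[wait U (lock & grant)]) = {s : every successor in {t1, t3, t4}} = {t1, t3, t4}
t3 ∈ Sat(AX E[wait U (lock & grant)]) = {t1, t3, t4}, so the formula holds at t3.

Yes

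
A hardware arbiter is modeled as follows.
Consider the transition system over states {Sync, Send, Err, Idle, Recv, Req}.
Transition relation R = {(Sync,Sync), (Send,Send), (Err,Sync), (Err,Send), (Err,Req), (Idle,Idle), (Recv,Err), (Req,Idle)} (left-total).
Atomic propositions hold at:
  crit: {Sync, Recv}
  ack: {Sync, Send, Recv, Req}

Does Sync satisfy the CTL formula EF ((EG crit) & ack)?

EG crit: greatest fixpoint, start Z0 = {Sync, Recv}, keep only states in Sat with some successor in Z. Z1 = {Sync}; fixed.
Sat(EG crit) = {Sync}
Sat((EG crit) & ack) = {Sync}
EF ((EG crit) & ack): least fixpoint, start Z0 = {Sync}, add states with some successor in Z. Z1 = {Sync, Err}; Z2 = {Sync, Err, Recv}; fixed.
Sat(EF ((EG crit) & ack)) = {Sync, Err, Recv}
Sync ∈ Sat(EF ((EG crit) & ack)) = {Sync, Err, Recv}, so the formula holds at Sync.

Yes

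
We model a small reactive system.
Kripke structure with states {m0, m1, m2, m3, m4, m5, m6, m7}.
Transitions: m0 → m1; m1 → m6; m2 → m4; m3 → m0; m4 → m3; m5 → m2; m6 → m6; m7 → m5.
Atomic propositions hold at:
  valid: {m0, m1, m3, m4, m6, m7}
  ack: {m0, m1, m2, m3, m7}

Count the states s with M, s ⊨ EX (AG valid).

6

AG valid: greatest fixpoint, start Z0 = {m0, m1, m3, m4, m6, m7}, keep only states in Sat with every successor in Z. Z1 = {m0, m1, m3, m4, m6}; fixed.
Sat(AG valid) = {m0, m1, m3, m4, m6}
Sat(EX (AG valid)) = {s : some successor in {m0, m1, m3, m4, m6}} = {m0, m1, m2, m3, m4, m6}
|Sat(EX (AG valid))| = |{m0, m1, m2, m3, m4, m6}| = 6.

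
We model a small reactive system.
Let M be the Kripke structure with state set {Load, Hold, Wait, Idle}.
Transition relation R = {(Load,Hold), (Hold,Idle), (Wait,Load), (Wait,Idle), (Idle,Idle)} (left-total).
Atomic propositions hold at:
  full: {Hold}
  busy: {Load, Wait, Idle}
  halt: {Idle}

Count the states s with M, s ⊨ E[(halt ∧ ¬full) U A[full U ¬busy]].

Sat(¬full) = {Load, Wait, Idle}
Sat(halt ∧ ¬full) = {Idle}
Sat(¬busy) = {Hold}
A[full U ¬busy]: least fixpoint, start Z0 = Sat(¬busy) = {Hold}, add states in Sat(full) with every successor in Z. Already a fixed point.
Sat(A[full U ¬busy]) = {Hold}
E[(halt ∧ ¬full) U A[full U ¬busy]]: least fixpoint, start Z0 = Sat(A[full U ¬busy]) = {Hold}, add states in Sat(halt ∧ ¬full) with some successor in Z. Already a fixed point.
Sat(E[(halt ∧ ¬full) U A[full U ¬busy]]) = {Hold}
|Sat(E[(halt ∧ ¬full) U A[full U ¬busy]])| = |{Hold}| = 1.

1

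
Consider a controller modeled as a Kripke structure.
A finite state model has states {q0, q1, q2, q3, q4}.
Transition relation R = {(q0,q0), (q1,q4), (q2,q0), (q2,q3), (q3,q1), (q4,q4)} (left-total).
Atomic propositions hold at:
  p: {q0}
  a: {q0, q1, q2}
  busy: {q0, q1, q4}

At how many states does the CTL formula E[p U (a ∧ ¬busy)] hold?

Sat(¬busy) = {q2, q3}
Sat(a ∧ ¬busy) = {q2}
E[p U (a ∧ ¬busy)]: least fixpoint, start Z0 = Sat((a ∧ ¬busy)) = {q2}, add states in Sat(p) with some successor in Z. Already a fixed point.
Sat(E[p U (a ∧ ¬busy)]) = {q2}
|Sat(E[p U (a ∧ ¬busy)])| = |{q2}| = 1.

1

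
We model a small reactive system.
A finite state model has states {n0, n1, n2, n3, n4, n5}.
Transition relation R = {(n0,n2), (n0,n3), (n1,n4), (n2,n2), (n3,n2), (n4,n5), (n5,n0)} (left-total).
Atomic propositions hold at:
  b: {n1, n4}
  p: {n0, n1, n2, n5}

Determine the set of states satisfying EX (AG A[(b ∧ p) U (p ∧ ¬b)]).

Sat(b ∧ p) = {n1}
Sat(¬b) = {n0, n2, n3, n5}
Sat(p ∧ ¬b) = {n0, n2, n5}
A[(b ∧ p) U (p ∧ ¬b)]: least fixpoint, start Z0 = Sat((p ∧ ¬b)) = {n0, n2, n5}, add states in Sat(b ∧ p) with every successor in Z. Already a fixed point.
Sat(A[(b ∧ p) U (p ∧ ¬b)]) = {n0, n2, n5}
AG A[(b ∧ p) U (p ∧ ¬b)]: greatest fixpoint, start Z0 = {n0, n2, n5}, keep only states in Sat with every successor in Z. Z1 = {n2, n5}; Z2 = {n2}; fixed.
Sat(AG A[(b ∧ p) U (p ∧ ¬b)]) = {n2}
Sat(EX (AG A[(b ∧ p) U (p ∧ ¬b)])) = {s : some successor in {n2}} = {n0, n2, n3}

{n0, n2, n3}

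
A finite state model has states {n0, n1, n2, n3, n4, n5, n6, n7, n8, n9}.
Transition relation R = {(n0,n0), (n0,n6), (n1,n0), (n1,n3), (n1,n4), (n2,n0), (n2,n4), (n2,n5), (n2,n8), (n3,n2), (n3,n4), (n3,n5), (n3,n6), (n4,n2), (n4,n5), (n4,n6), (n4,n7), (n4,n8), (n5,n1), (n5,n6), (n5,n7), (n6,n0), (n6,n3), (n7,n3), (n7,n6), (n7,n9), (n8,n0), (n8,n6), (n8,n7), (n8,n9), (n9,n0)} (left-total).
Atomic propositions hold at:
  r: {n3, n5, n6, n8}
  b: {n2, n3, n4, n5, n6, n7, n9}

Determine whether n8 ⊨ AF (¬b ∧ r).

Yes

Sat(¬b) = {n0, n1, n8}
Sat(¬b ∧ r) = {n8}
AF (¬b ∧ r): least fixpoint, start Z0 = {n8}, add states with every successor in Z. Already a fixed point.
Sat(AF (¬b ∧ r)) = {n8}
n8 ∈ Sat(AF (¬b ∧ r)) = {n8}, so the formula holds at n8.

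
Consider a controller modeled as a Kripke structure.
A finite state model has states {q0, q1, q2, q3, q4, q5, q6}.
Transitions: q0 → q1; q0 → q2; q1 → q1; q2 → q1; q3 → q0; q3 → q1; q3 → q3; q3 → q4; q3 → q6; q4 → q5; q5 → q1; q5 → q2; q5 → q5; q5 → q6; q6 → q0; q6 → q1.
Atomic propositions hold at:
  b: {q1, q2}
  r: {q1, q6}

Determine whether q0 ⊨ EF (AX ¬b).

Sat(¬b) = {q0, q3, q4, q5, q6}
Sat(AX ¬b) = {s : every successor in {q0, q3, q4, q5, q6}} = {q4}
EF (AX ¬b): least fixpoint, start Z0 = {q4}, add states with some successor in Z. Z1 = {q3, q4}; fixed.
Sat(EF (AX ¬b)) = {q3, q4}
q0 ∉ Sat(EF (AX ¬b)) = {q3, q4}, so the formula does not hold at q0.

No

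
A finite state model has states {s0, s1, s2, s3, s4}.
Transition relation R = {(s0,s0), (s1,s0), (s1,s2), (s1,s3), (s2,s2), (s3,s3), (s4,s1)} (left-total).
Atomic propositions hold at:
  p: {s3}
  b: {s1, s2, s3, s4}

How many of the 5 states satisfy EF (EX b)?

Sat(EX b) = {s : some successor in {s1, s2, s3, s4}} = {s1, s2, s3, s4}
EF (EX b): least fixpoint, start Z0 = {s1, s2, s3, s4}, add states with some successor in Z. Already a fixed point.
Sat(EF (EX b)) = {s1, s2, s3, s4}
|Sat(EF (EX b))| = |{s1, s2, s3, s4}| = 4.

4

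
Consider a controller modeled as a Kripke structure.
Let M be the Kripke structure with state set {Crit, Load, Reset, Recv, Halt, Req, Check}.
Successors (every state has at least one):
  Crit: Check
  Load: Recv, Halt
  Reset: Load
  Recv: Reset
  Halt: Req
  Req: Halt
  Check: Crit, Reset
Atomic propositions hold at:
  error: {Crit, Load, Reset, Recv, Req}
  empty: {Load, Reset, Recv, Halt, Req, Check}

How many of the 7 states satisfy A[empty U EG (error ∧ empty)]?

3

Sat(error ∧ empty) = {Load, Reset, Recv, Req}
EG (error ∧ empty): greatest fixpoint, start Z0 = {Load, Reset, Recv, Req}, keep only states in Sat with some successor in Z. Z1 = {Load, Reset, Recv}; fixed.
Sat(EG (error ∧ empty)) = {Load, Reset, Recv}
A[empty U EG (error ∧ empty)]: least fixpoint, start Z0 = Sat(EG (error ∧ empty)) = {Load, Reset, Recv}, add states in Sat(empty) with every successor in Z. Already a fixed point.
Sat(A[empty U EG (error ∧ empty)]) = {Load, Reset, Recv}
|Sat(A[empty U EG (error ∧ empty)])| = |{Load, Reset, Recv}| = 3.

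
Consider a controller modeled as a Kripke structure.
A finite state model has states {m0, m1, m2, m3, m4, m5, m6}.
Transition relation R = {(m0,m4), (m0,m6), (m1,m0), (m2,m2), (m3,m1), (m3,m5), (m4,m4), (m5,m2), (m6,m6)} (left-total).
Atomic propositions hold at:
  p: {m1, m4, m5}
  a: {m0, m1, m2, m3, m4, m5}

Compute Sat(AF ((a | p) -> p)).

Sat(a | p) = {m0, m1, m2, m3, m4, m5}
Sat((a | p) -> p) = {m1, m4, m5, m6}
AF ((a | p) -> p): least fixpoint, start Z0 = {m1, m4, m5, m6}, add states with every successor in Z. Z1 = {m0, m1, m3, m4, m5, m6}; fixed.
Sat(AF ((a | p) -> p)) = {m0, m1, m3, m4, m5, m6}

{m0, m1, m3, m4, m5, m6}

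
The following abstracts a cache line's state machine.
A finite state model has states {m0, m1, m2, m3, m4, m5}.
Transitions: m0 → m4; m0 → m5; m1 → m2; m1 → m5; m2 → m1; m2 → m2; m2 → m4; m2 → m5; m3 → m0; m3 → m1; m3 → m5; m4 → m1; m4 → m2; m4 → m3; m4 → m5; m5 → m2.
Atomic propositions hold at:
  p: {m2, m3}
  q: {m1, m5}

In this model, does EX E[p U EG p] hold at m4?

Yes

EG p: greatest fixpoint, start Z0 = {m2, m3}, keep only states in Sat with some successor in Z. Z1 = {m2}; fixed.
Sat(EG p) = {m2}
E[p U EG p]: least fixpoint, start Z0 = Sat(EG p) = {m2}, add states in Sat(p) with some successor in Z. Already a fixed point.
Sat(E[p U EG p]) = {m2}
Sat(EX E[p U EG p]) = {s : some successor in {m2}} = {m1, m2, m4, m5}
m4 ∈ Sat(EX E[p U EG p]) = {m1, m2, m4, m5}, so the formula holds at m4.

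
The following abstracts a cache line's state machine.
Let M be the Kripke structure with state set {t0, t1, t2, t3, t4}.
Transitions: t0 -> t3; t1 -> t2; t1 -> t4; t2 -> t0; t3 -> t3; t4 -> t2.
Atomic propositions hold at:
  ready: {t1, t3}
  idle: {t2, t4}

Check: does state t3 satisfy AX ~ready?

Sat(~ready) = {t0, t2, t4}
Sat(AX ~ready) = {s : every successor in {t0, t2, t4}} = {t1, t2, t4}
t3 ∉ Sat(AX ~ready) = {t1, t2, t4}, so the formula does not hold at t3.

No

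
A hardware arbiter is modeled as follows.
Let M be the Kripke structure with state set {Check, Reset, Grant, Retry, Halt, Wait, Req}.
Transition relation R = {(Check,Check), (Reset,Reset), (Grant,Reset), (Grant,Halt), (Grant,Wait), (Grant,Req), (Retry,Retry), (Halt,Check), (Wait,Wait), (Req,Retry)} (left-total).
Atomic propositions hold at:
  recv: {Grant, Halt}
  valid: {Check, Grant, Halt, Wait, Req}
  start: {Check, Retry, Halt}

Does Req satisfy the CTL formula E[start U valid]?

Yes

E[start U valid]: least fixpoint, start Z0 = Sat(valid) = {Check, Grant, Halt, Wait, Req}, add states in Sat(start) with some successor in Z. Already a fixed point.
Sat(E[start U valid]) = {Check, Grant, Halt, Wait, Req}
Req ∈ Sat(E[start U valid]) = {Check, Grant, Halt, Wait, Req}, so the formula holds at Req.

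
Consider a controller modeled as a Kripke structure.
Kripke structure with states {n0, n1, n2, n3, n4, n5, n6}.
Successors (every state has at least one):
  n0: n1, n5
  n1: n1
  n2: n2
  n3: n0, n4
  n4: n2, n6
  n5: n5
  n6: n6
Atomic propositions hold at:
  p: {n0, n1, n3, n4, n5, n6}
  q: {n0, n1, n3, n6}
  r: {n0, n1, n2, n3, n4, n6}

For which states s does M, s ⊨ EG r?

{n0, n1, n2, n3, n4, n6}

EG r: greatest fixpoint, start Z0 = {n0, n1, n2, n3, n4, n6}, keep only states in Sat with some successor in Z. Already a fixed point.
Sat(EG r) = {n0, n1, n2, n3, n4, n6}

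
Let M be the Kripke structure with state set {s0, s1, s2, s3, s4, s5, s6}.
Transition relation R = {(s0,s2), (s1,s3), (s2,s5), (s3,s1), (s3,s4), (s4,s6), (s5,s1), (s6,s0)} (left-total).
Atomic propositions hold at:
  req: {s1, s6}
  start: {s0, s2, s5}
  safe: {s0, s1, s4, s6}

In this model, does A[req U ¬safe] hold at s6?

Sat(¬safe) = {s2, s3, s5}
A[req U ¬safe]: least fixpoint, start Z0 = Sat(¬safe) = {s2, s3, s5}, add states in Sat(req) with every successor in Z. Z1 = {s1, s2, s3, s5}; fixed.
Sat(A[req U ¬safe]) = {s1, s2, s3, s5}
s6 ∉ Sat(A[req U ¬safe]) = {s1, s2, s3, s5}, so the formula does not hold at s6.

No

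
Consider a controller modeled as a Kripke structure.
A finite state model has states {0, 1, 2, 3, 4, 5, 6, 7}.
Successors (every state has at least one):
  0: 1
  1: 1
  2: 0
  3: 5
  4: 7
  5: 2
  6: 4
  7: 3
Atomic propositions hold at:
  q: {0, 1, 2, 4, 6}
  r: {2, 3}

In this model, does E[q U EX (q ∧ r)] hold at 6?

Sat(q ∧ r) = {2}
Sat(EX (q ∧ r)) = {s : some successor in {2}} = {5}
E[q U EX (q ∧ r)]: least fixpoint, start Z0 = Sat(EX (q ∧ r)) = {5}, add states in Sat(q) with some successor in Z. Already a fixed point.
Sat(E[q U EX (q ∧ r)]) = {5}
6 ∉ Sat(E[q U EX (q ∧ r)]) = {5}, so the formula does not hold at 6.

No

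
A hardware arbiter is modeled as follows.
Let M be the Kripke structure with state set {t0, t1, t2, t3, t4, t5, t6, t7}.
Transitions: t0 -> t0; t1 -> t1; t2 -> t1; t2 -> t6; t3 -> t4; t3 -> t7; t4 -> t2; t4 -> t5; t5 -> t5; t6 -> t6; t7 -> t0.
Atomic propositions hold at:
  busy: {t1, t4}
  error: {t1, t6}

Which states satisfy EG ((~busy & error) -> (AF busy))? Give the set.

Sat(~busy) = {t0, t2, t3, t5, t6, t7}
Sat(~busy & error) = {t6}
AF busy: least fixpoint, start Z0 = {t1, t4}, add states with every successor in Z. Already a fixed point.
Sat(AF busy) = {t1, t4}
Sat((~busy & error) -> (AF busy)) = {t0, t1, t2, t3, t4, t5, t7}
EG ((~busy & error) -> (AF busy)): greatest fixpoint, start Z0 = {t0, t1, t2, t3, t4, t5, t7}, keep only states in Sat with some successor in Z. Already a fixed point.
Sat(EG ((~busy & error) -> (AF busy))) = {t0, t1, t2, t3, t4, t5, t7}

{t0, t1, t2, t3, t4, t5, t7}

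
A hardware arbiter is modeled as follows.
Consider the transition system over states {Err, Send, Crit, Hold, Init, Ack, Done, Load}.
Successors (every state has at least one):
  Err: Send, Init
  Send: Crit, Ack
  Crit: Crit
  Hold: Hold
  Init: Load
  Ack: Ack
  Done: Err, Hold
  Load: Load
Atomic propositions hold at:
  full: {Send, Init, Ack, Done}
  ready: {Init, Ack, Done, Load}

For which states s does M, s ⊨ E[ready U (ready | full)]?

{Send, Init, Ack, Done, Load}

Sat(ready | full) = {Send, Init, Ack, Done, Load}
E[ready U (ready | full)]: least fixpoint, start Z0 = Sat((ready | full)) = {Send, Init, Ack, Done, Load}, add states in Sat(ready) with some successor in Z. Already a fixed point.
Sat(E[ready U (ready | full)]) = {Send, Init, Ack, Done, Load}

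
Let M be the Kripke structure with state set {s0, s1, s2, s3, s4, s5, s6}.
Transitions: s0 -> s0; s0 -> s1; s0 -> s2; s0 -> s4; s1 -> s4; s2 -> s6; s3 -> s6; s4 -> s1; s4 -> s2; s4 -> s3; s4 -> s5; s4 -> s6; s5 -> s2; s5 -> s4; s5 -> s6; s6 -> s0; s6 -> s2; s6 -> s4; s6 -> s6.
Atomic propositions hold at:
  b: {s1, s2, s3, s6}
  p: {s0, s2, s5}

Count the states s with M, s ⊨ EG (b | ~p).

5

Sat(~p) = {s1, s3, s4, s6}
Sat(b | ~p) = {s1, s2, s3, s4, s6}
EG (b | ~p): greatest fixpoint, start Z0 = {s1, s2, s3, s4, s6}, keep only states in Sat with some successor in Z. Already a fixed point.
Sat(EG (b | ~p)) = {s1, s2, s3, s4, s6}
|Sat(EG (b | ~p))| = |{s1, s2, s3, s4, s6}| = 5.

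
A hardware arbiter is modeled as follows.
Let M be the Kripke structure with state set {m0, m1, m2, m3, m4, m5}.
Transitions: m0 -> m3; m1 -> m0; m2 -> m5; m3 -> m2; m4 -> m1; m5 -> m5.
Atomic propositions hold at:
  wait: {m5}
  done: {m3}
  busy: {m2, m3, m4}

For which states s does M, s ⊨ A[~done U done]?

Sat(~done) = {m0, m1, m2, m4, m5}
A[~done U done]: least fixpoint, start Z0 = Sat(done) = {m3}, add states in Sat(~done) with every successor in Z. Z1 = {m0, m3}; Z2 = {m0, m1, m3}; Z3 = {m0, m1, m3, m4}; fixed.
Sat(A[~done U done]) = {m0, m1, m3, m4}

{m0, m1, m3, m4}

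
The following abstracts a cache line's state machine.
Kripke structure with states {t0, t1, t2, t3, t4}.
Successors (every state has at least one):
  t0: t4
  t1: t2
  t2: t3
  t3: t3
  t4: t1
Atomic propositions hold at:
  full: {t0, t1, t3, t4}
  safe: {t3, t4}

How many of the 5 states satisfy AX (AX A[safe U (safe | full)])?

4

Sat(safe | full) = {t0, t1, t3, t4}
A[safe U (safe | full)]: least fixpoint, start Z0 = Sat((safe | full)) = {t0, t1, t3, t4}, add states in Sat(safe) with every successor in Z. Already a fixed point.
Sat(A[safe U (safe | full)]) = {t0, t1, t3, t4}
Sat(AX A[safe U (safe | full)]) = {s : every successor in {t0, t1, t3, t4}} = {t0, t2, t3, t4}
Sat(AX (AX A[safe U (safe | full)])) = {s : every successor in {t0, t2, t3, t4}} = {t0, t1, t2, t3}
|Sat(AX (AX A[safe U (safe | full)]))| = |{t0, t1, t2, t3}| = 4.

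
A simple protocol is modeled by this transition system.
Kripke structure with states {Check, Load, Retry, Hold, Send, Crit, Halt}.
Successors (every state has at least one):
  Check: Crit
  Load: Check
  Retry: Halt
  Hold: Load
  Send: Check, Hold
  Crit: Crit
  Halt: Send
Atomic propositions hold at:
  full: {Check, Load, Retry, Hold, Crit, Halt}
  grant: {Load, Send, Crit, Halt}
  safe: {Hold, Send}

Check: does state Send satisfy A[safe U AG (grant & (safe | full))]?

No

Sat(safe | full) = {Check, Load, Retry, Hold, Send, Crit, Halt}
Sat(grant & (safe | full)) = {Load, Send, Crit, Halt}
AG (grant & (safe | full)): greatest fixpoint, start Z0 = {Load, Send, Crit, Halt}, keep only states in Sat with every successor in Z. Z1 = {Crit, Halt}; Z2 = {Crit}; fixed.
Sat(AG (grant & (safe | full))) = {Crit}
A[safe U AG (grant & (safe | full))]: least fixpoint, start Z0 = Sat(AG (grant & (safe | full))) = {Crit}, add states in Sat(safe) with every successor in Z. Already a fixed point.
Sat(A[safe U AG (grant & (safe | full))]) = {Crit}
Send ∉ Sat(A[safe U AG (grant & (safe | full))]) = {Crit}, so the formula does not hold at Send.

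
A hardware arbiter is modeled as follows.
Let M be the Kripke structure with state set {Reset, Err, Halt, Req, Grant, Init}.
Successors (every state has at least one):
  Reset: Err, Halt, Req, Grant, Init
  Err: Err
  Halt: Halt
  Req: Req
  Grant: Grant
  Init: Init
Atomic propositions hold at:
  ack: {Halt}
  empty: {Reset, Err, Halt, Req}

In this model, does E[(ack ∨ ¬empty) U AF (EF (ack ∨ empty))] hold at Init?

No

Sat(¬empty) = {Grant, Init}
Sat(ack ∨ ¬empty) = {Halt, Grant, Init}
Sat(ack ∨ empty) = {Reset, Err, Halt, Req}
EF (ack ∨ empty): least fixpoint, start Z0 = {Reset, Err, Halt, Req}, add states with some successor in Z. Already a fixed point.
Sat(EF (ack ∨ empty)) = {Reset, Err, Halt, Req}
AF (EF (ack ∨ empty)): least fixpoint, start Z0 = {Reset, Err, Halt, Req}, add states with every successor in Z. Already a fixed point.
Sat(AF (EF (ack ∨ empty))) = {Reset, Err, Halt, Req}
E[(ack ∨ ¬empty) U AF (EF (ack ∨ empty))]: least fixpoint, start Z0 = Sat(AF (EF (ack ∨ empty))) = {Reset, Err, Halt, Req}, add states in Sat(ack ∨ ¬empty) with some successor in Z. Already a fixed point.
Sat(E[(ack ∨ ¬empty) U AF (EF (ack ∨ empty))]) = {Reset, Err, Halt, Req}
Init ∉ Sat(E[(ack ∨ ¬empty) U AF (EF (ack ∨ empty))]) = {Reset, Err, Halt, Req}, so the formula does not hold at Init.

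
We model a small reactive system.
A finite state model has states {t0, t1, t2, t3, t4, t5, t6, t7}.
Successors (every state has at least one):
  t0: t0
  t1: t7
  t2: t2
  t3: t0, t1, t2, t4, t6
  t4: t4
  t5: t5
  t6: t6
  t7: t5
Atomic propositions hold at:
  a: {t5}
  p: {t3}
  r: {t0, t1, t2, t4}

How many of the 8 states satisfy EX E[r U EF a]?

EF a: least fixpoint, start Z0 = {t5}, add states with some successor in Z. Z1 = {t5, t7}; Z2 = {t1, t5, t7}; Z3 = {t1, t3, t5, t7}; fixed.
Sat(EF a) = {t1, t3, t5, t7}
E[r U EF a]: least fixpoint, start Z0 = Sat(EF a) = {t1, t3, t5, t7}, add states in Sat(r) with some successor in Z. Already a fixed point.
Sat(E[r U EF a]) = {t1, t3, t5, t7}
Sat(EX E[r U EF a]) = {s : some successor in {t1, t3, t5, t7}} = {t1, t3, t5, t7}
|Sat(EX E[r U EF a])| = |{t1, t3, t5, t7}| = 4.

4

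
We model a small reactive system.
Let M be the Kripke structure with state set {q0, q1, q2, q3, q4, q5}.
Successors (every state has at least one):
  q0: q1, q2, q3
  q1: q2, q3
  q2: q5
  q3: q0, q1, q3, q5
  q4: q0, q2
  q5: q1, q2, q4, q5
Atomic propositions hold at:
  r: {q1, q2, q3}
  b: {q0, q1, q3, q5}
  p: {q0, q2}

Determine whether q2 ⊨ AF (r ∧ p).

Yes

Sat(r ∧ p) = {q2}
AF (r ∧ p): least fixpoint, start Z0 = {q2}, add states with every successor in Z. Already a fixed point.
Sat(AF (r ∧ p)) = {q2}
q2 ∈ Sat(AF (r ∧ p)) = {q2}, so the formula holds at q2.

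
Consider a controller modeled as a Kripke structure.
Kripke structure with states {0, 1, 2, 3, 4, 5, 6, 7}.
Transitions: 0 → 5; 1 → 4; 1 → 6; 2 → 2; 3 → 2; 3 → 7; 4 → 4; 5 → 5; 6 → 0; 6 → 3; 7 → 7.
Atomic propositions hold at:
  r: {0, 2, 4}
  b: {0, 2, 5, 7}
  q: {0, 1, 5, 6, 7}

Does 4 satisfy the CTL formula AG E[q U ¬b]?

Yes

Sat(¬b) = {1, 3, 4, 6}
E[q U ¬b]: least fixpoint, start Z0 = Sat(¬b) = {1, 3, 4, 6}, add states in Sat(q) with some successor in Z. Already a fixed point.
Sat(E[q U ¬b]) = {1, 3, 4, 6}
AG E[q U ¬b]: greatest fixpoint, start Z0 = {1, 3, 4, 6}, keep only states in Sat with every successor in Z. Z1 = {1, 4}; Z2 = {4}; fixed.
Sat(AG E[q U ¬b]) = {4}
4 ∈ Sat(AG E[q U ¬b]) = {4}, so the formula holds at 4.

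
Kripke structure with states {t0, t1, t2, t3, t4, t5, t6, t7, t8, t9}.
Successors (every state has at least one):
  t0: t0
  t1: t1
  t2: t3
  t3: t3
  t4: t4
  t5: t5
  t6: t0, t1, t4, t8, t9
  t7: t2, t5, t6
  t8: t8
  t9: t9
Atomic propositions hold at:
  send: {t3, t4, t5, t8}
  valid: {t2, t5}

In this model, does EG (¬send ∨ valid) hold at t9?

Sat(¬send) = {t0, t1, t2, t6, t7, t9}
Sat(¬send ∨ valid) = {t0, t1, t2, t5, t6, t7, t9}
EG (¬send ∨ valid): greatest fixpoint, start Z0 = {t0, t1, t2, t5, t6, t7, t9}, keep only states in Sat with some successor in Z. Z1 = {t0, t1, t5, t6, t7, t9}; fixed.
Sat(EG (¬send ∨ valid)) = {t0, t1, t5, t6, t7, t9}
t9 ∈ Sat(EG (¬send ∨ valid)) = {t0, t1, t5, t6, t7, t9}, so the formula holds at t9.

Yes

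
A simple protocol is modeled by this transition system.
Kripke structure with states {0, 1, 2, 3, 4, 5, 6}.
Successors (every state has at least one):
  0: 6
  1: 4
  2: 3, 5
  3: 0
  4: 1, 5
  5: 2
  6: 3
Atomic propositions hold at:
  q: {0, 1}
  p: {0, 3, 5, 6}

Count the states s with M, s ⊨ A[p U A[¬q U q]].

4

Sat(¬q) = {2, 3, 4, 5, 6}
A[¬q U q]: least fixpoint, start Z0 = Sat(q) = {0, 1}, add states in Sat(¬q) with every successor in Z. Z1 = {0, 1, 3}; Z2 = {0, 1, 3, 6}; fixed.
Sat(A[¬q U q]) = {0, 1, 3, 6}
A[p U A[¬q U q]]: least fixpoint, start Z0 = Sat(A[¬q U q]) = {0, 1, 3, 6}, add states in Sat(p) with every successor in Z. Already a fixed point.
Sat(A[p U A[¬q U q]]) = {0, 1, 3, 6}
|Sat(A[p U A[¬q U q]])| = |{0, 1, 3, 6}| = 4.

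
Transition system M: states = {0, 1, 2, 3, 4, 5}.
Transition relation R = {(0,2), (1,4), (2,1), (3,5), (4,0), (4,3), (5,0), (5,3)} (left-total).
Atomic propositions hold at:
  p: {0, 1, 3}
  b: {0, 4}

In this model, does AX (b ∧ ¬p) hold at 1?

Yes

Sat(¬p) = {2, 4, 5}
Sat(b ∧ ¬p) = {4}
Sat(AX (b ∧ ¬p)) = {s : every successor in {4}} = {1}
1 ∈ Sat(AX (b ∧ ¬p)) = {1}, so the formula holds at 1.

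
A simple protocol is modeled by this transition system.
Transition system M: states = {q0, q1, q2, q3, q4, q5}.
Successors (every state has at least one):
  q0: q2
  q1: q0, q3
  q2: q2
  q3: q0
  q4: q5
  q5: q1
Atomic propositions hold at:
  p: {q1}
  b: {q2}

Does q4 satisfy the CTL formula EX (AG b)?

AG b: greatest fixpoint, start Z0 = {q2}, keep only states in Sat with every successor in Z. Already a fixed point.
Sat(AG b) = {q2}
Sat(EX (AG b)) = {s : some successor in {q2}} = {q0, q2}
q4 ∉ Sat(EX (AG b)) = {q0, q2}, so the formula does not hold at q4.

No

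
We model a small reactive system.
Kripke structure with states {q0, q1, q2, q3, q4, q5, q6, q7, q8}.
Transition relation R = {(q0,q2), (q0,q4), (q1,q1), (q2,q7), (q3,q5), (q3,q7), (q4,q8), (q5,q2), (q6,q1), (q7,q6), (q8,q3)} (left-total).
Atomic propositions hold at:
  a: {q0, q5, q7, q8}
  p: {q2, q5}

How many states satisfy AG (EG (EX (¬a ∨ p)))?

3

Sat(¬a) = {q1, q2, q3, q4, q6}
Sat(¬a ∨ p) = {q1, q2, q3, q4, q5, q6}
Sat(EX (¬a ∨ p)) = {s : some successor in {q1, q2, q3, q4, q5, q6}} = {q0, q1, q3, q5, q6, q7, q8}
EG (EX (¬a ∨ p)): greatest fixpoint, start Z0 = {q0, q1, q3, q5, q6, q7, q8}, keep only states in Sat with some successor in Z. Z1 = {q1, q3, q6, q7, q8}; fixed.
Sat(EG (EX (¬a ∨ p))) = {q1, q3, q6, q7, q8}
AG (EG (EX (¬a ∨ p))): greatest fixpoint, start Z0 = {q1, q3, q6, q7, q8}, keep only states in Sat with every successor in Z. Z1 = {q1, q6, q7, q8}; Z2 = {q1, q6, q7}; fixed.
Sat(AG (EG (EX (¬a ∨ p)))) = {q1, q6, q7}
|Sat(AG (EG (EX (¬a ∨ p))))| = |{q1, q6, q7}| = 3.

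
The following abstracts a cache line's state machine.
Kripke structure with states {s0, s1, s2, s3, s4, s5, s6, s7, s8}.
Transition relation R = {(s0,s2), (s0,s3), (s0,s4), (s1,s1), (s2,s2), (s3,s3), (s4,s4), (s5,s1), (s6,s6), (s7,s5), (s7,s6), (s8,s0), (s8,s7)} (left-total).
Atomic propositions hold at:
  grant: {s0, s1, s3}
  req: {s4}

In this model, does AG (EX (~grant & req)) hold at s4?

Yes

Sat(~grant) = {s2, s4, s5, s6, s7, s8}
Sat(~grant & req) = {s4}
Sat(EX (~grant & req)) = {s : some successor in {s4}} = {s0, s4}
AG (EX (~grant & req)): greatest fixpoint, start Z0 = {s0, s4}, keep only states in Sat with every successor in Z. Z1 = {s4}; fixed.
Sat(AG (EX (~grant & req))) = {s4}
s4 ∈ Sat(AG (EX (~grant & req))) = {s4}, so the formula holds at s4.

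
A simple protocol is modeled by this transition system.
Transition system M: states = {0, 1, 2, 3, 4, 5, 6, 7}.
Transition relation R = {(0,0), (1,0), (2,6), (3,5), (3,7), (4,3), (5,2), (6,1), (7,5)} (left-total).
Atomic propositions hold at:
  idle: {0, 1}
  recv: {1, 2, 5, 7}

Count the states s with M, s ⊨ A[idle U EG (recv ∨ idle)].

2

Sat(recv ∨ idle) = {0, 1, 2, 5, 7}
EG (recv ∨ idle): greatest fixpoint, start Z0 = {0, 1, 2, 5, 7}, keep only states in Sat with some successor in Z. Z1 = {0, 1, 5, 7}; Z2 = {0, 1, 7}; Z3 = {0, 1}; fixed.
Sat(EG (recv ∨ idle)) = {0, 1}
A[idle U EG (recv ∨ idle)]: least fixpoint, start Z0 = Sat(EG (recv ∨ idle)) = {0, 1}, add states in Sat(idle) with every successor in Z. Already a fixed point.
Sat(A[idle U EG (recv ∨ idle)]) = {0, 1}
|Sat(A[idle U EG (recv ∨ idle)])| = |{0, 1}| = 2.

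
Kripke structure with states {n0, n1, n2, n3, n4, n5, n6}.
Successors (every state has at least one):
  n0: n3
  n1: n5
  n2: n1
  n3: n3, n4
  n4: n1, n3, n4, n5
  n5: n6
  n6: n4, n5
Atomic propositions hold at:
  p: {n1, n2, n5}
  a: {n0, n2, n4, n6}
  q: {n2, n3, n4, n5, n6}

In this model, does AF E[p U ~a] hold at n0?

Sat(~a) = {n1, n3, n5}
E[p U ~a]: least fixpoint, start Z0 = Sat(~a) = {n1, n3, n5}, add states in Sat(p) with some successor in Z. Z1 = {n1, n2, n3, n5}; fixed.
Sat(E[p U ~a]) = {n1, n2, n3, n5}
AF E[p U ~a]: least fixpoint, start Z0 = {n1, n2, n3, n5}, add states with every successor in Z. Z1 = {n0, n1, n2, n3, n5}; fixed.
Sat(AF E[p U ~a]) = {n0, n1, n2, n3, n5}
n0 ∈ Sat(AF E[p U ~a]) = {n0, n1, n2, n3, n5}, so the formula holds at n0.

Yes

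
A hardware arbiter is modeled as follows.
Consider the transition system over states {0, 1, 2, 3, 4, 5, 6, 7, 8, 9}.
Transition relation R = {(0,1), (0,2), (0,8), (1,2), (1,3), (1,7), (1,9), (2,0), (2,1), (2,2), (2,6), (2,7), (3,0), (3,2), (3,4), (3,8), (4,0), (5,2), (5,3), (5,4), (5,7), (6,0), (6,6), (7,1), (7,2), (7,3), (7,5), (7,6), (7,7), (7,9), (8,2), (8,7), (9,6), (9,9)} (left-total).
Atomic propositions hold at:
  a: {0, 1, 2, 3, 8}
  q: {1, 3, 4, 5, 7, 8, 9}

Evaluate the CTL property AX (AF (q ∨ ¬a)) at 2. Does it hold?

Sat(¬a) = {4, 5, 6, 7, 9}
Sat(q ∨ ¬a) = {1, 3, 4, 5, 6, 7, 8, 9}
AF (q ∨ ¬a): least fixpoint, start Z0 = {1, 3, 4, 5, 6, 7, 8, 9}, add states with every successor in Z. Already a fixed point.
Sat(AF (q ∨ ¬a)) = {1, 3, 4, 5, 6, 7, 8, 9}
Sat(AX (AF (q ∨ ¬a))) = {s : every successor in {1, 3, 4, 5, 6, 7, 8, 9}} = {9}
2 ∉ Sat(AX (AF (q ∨ ¬a))) = {9}, so the formula does not hold at 2.

No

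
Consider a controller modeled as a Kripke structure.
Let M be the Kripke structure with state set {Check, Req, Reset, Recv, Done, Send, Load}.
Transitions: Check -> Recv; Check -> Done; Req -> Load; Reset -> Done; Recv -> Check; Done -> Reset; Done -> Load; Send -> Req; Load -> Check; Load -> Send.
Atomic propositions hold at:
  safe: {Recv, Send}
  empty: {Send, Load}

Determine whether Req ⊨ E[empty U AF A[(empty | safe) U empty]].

Yes

Sat(empty | safe) = {Recv, Send, Load}
A[(empty | safe) U empty]: least fixpoint, start Z0 = Sat(empty) = {Send, Load}, add states in Sat(empty | safe) with every successor in Z. Already a fixed point.
Sat(A[(empty | safe) U empty]) = {Send, Load}
AF A[(empty | safe) U empty]: least fixpoint, start Z0 = {Send, Load}, add states with every successor in Z. Z1 = {Req, Send, Load}; fixed.
Sat(AF A[(empty | safe) U empty]) = {Req, Send, Load}
E[empty U AF A[(empty | safe) U empty]]: least fixpoint, start Z0 = Sat(AF A[(empty | safe) U empty]) = {Req, Send, Load}, add states in Sat(empty) with some successor in Z. Already a fixed point.
Sat(E[empty U AF A[(empty | safe) U empty]]) = {Req, Send, Load}
Req ∈ Sat(E[empty U AF A[(empty | safe) U empty]]) = {Req, Send, Load}, so the formula holds at Req.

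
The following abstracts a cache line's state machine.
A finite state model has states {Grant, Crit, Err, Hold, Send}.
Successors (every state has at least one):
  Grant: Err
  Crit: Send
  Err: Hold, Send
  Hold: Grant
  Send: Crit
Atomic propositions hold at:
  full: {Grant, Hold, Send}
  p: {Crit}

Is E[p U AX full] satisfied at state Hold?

Yes

Sat(AX full) = {s : every successor in {Grant, Hold, Send}} = {Crit, Err, Hold}
E[p U AX full]: least fixpoint, start Z0 = Sat(AX full) = {Crit, Err, Hold}, add states in Sat(p) with some successor in Z. Already a fixed point.
Sat(E[p U AX full]) = {Crit, Err, Hold}
Hold ∈ Sat(E[p U AX full]) = {Crit, Err, Hold}, so the formula holds at Hold.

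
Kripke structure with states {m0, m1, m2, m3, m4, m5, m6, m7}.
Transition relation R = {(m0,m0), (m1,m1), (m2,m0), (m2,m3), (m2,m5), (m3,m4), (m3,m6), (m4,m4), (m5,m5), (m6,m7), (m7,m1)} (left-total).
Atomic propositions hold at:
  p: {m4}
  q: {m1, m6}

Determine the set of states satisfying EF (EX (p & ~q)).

Sat(~q) = {m0, m2, m3, m4, m5, m7}
Sat(p & ~q) = {m4}
Sat(EX (p & ~q)) = {s : some successor in {m4}} = {m3, m4}
EF (EX (p & ~q)): least fixpoint, start Z0 = {m3, m4}, add states with some successor in Z. Z1 = {m2, m3, m4}; fixed.
Sat(EF (EX (p & ~q))) = {m2, m3, m4}

{m2, m3, m4}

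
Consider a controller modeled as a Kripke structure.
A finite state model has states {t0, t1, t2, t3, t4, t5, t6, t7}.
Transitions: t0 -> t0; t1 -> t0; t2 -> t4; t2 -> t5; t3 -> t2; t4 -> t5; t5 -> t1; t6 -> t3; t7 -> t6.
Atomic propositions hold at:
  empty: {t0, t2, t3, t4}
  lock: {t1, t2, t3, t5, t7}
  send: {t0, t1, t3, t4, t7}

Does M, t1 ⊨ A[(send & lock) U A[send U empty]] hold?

Yes

Sat(send & lock) = {t1, t3, t7}
A[send U empty]: least fixpoint, start Z0 = Sat(empty) = {t0, t2, t3, t4}, add states in Sat(send) with every successor in Z. Z1 = {t0, t1, t2, t3, t4}; fixed.
Sat(A[send U empty]) = {t0, t1, t2, t3, t4}
A[(send & lock) U A[send U empty]]: least fixpoint, start Z0 = Sat(A[send U empty]) = {t0, t1, t2, t3, t4}, add states in Sat(send & lock) with every successor in Z. Already a fixed point.
Sat(A[(send & lock) U A[send U empty]]) = {t0, t1, t2, t3, t4}
t1 ∈ Sat(A[(send & lock) U A[send U empty]]) = {t0, t1, t2, t3, t4}, so the formula holds at t1.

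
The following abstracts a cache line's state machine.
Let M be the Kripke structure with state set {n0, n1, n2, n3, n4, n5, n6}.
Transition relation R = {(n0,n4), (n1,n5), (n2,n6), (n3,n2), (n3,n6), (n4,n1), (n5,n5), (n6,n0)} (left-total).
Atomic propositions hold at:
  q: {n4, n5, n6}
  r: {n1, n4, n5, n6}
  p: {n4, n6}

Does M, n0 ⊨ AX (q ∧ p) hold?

Yes

Sat(q ∧ p) = {n4, n6}
Sat(AX (q ∧ p)) = {s : every successor in {n4, n6}} = {n0, n2}
n0 ∈ Sat(AX (q ∧ p)) = {n0, n2}, so the formula holds at n0.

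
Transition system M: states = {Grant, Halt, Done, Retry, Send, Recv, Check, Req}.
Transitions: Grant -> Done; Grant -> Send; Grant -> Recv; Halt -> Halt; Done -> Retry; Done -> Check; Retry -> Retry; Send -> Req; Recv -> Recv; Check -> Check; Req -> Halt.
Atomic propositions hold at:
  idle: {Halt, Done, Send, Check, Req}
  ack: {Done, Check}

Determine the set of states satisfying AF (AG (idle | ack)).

Sat(idle | ack) = {Halt, Done, Send, Check, Req}
AG (idle | ack): greatest fixpoint, start Z0 = {Halt, Done, Send, Check, Req}, keep only states in Sat with every successor in Z. Z1 = {Halt, Send, Check, Req}; fixed.
Sat(AG (idle | ack)) = {Halt, Send, Check, Req}
AF (AG (idle | ack)): least fixpoint, start Z0 = {Halt, Send, Check, Req}, add states with every successor in Z. Already a fixed point.
Sat(AF (AG (idle | ack))) = {Halt, Send, Check, Req}

{Halt, Send, Check, Req}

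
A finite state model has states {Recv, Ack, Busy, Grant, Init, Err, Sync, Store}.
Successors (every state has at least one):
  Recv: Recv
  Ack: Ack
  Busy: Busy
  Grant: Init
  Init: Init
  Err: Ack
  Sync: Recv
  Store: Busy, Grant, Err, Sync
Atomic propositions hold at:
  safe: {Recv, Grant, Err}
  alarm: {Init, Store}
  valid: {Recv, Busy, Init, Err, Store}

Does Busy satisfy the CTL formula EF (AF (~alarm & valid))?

Yes

Sat(~alarm) = {Recv, Ack, Busy, Grant, Err, Sync}
Sat(~alarm & valid) = {Recv, Busy, Err}
AF (~alarm & valid): least fixpoint, start Z0 = {Recv, Busy, Err}, add states with every successor in Z. Z1 = {Recv, Busy, Err, Sync}; fixed.
Sat(AF (~alarm & valid)) = {Recv, Busy, Err, Sync}
EF (AF (~alarm & valid)): least fixpoint, start Z0 = {Recv, Busy, Err, Sync}, add states with some successor in Z. Z1 = {Recv, Busy, Err, Sync, Store}; fixed.
Sat(EF (AF (~alarm & valid))) = {Recv, Busy, Err, Sync, Store}
Busy ∈ Sat(EF (AF (~alarm & valid))) = {Recv, Busy, Err, Sync, Store}, so the formula holds at Busy.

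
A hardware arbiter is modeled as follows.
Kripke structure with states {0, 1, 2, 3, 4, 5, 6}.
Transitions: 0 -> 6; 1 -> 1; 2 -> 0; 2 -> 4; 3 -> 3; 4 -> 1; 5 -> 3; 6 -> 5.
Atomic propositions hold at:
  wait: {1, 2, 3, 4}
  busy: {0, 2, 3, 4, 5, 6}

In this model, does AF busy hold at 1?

No

AF busy: least fixpoint, start Z0 = {0, 2, 3, 4, 5, 6}, add states with every successor in Z. Already a fixed point.
Sat(AF busy) = {0, 2, 3, 4, 5, 6}
1 ∉ Sat(AF busy) = {0, 2, 3, 4, 5, 6}, so the formula does not hold at 1.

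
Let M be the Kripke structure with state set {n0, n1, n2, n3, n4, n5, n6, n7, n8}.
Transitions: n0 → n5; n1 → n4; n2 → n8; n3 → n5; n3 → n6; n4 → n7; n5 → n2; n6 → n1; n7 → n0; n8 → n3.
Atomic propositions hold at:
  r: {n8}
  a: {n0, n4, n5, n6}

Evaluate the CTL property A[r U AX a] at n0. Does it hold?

Yes

Sat(AX a) = {s : every successor in {n0, n4, n5, n6}} = {n0, n1, n3, n7}
A[r U AX a]: least fixpoint, start Z0 = Sat(AX a) = {n0, n1, n3, n7}, add states in Sat(r) with every successor in Z. Z1 = {n0, n1, n3, n7, n8}; fixed.
Sat(A[r U AX a]) = {n0, n1, n3, n7, n8}
n0 ∈ Sat(A[r U AX a]) = {n0, n1, n3, n7, n8}, so the formula holds at n0.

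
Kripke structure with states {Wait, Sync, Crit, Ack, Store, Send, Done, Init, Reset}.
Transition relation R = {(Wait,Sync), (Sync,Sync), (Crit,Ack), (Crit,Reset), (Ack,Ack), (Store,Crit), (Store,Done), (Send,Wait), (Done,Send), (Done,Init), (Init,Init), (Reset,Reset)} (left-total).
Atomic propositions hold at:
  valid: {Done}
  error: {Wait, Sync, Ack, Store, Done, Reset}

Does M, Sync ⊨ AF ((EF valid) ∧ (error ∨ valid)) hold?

No

EF valid: least fixpoint, start Z0 = {Done}, add states with some successor in Z. Z1 = {Store, Done}; fixed.
Sat(EF valid) = {Store, Done}
Sat(error ∨ valid) = {Wait, Sync, Ack, Store, Done, Reset}
Sat((EF valid) ∧ (error ∨ valid)) = {Store, Done}
AF ((EF valid) ∧ (error ∨ valid)): least fixpoint, start Z0 = {Store, Done}, add states with every successor in Z. Already a fixed point.
Sat(AF ((EF valid) ∧ (error ∨ valid))) = {Store, Done}
Sync ∉ Sat(AF ((EF valid) ∧ (error ∨ valid))) = {Store, Done}, so the formula does not hold at Sync.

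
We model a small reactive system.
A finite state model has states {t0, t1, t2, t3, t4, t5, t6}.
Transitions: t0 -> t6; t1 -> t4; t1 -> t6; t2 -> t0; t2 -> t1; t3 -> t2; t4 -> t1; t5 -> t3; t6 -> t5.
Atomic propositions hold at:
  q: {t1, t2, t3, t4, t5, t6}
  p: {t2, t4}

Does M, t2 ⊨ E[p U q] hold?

E[p U q]: least fixpoint, start Z0 = Sat(q) = {t1, t2, t3, t4, t5, t6}, add states in Sat(p) with some successor in Z. Already a fixed point.
Sat(E[p U q]) = {t1, t2, t3, t4, t5, t6}
t2 ∈ Sat(E[p U q]) = {t1, t2, t3, t4, t5, t6}, so the formula holds at t2.

Yes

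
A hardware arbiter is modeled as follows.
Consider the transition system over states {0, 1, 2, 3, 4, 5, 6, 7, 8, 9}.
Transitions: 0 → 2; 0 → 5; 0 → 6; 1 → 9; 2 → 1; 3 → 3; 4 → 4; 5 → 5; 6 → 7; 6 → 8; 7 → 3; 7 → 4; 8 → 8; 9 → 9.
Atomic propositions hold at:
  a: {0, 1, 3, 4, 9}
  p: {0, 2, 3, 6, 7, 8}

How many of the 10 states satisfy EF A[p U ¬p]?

8

Sat(¬p) = {1, 4, 5, 9}
A[p U ¬p]: least fixpoint, start Z0 = Sat(¬p) = {1, 4, 5, 9}, add states in Sat(p) with every successor in Z. Z1 = {1, 2, 4, 5, 9}; fixed.
Sat(A[p U ¬p]) = {1, 2, 4, 5, 9}
EF A[p U ¬p]: least fixpoint, start Z0 = {1, 2, 4, 5, 9}, add states with some successor in Z. Z1 = {0, 1, 2, 4, 5, 7, 9}; Z2 = {0, 1, 2, 4, 5, 6, 7, 9}; fixed.
Sat(EF A[p U ¬p]) = {0, 1, 2, 4, 5, 6, 7, 9}
|Sat(EF A[p U ¬p])| = |{0, 1, 2, 4, 5, 6, 7, 9}| = 8.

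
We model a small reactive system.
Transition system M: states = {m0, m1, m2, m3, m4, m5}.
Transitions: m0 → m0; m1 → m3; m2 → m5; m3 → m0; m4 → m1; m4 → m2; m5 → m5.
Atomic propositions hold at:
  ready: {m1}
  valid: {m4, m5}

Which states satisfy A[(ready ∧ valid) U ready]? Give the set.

{m1}

Sat(ready ∧ valid) = ∅
A[(ready ∧ valid) U ready]: least fixpoint, start Z0 = Sat(ready) = {m1}, add states in Sat(ready ∧ valid) with every successor in Z. Already a fixed point.
Sat(A[(ready ∧ valid) U ready]) = {m1}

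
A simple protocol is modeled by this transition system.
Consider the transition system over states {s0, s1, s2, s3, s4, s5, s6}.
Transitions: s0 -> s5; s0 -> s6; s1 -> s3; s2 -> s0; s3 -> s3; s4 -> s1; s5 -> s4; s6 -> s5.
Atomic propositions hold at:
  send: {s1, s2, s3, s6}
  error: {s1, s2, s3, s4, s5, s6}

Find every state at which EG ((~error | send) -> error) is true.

Sat(~error) = {s0}
Sat(~error | send) = {s0, s1, s2, s3, s6}
Sat((~error | send) -> error) = {s1, s2, s3, s4, s5, s6}
EG ((~error | send) -> error): greatest fixpoint, start Z0 = {s1, s2, s3, s4, s5, s6}, keep only states in Sat with some successor in Z. Z1 = {s1, s3, s4, s5, s6}; fixed.
Sat(EG ((~error | send) -> error)) = {s1, s3, s4, s5, s6}

{s1, s3, s4, s5, s6}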